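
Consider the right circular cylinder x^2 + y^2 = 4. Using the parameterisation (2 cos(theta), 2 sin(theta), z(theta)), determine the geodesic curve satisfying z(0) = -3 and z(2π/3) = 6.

Parameterise the cylinder of radius R = 2 as
    r(θ) = (2 cos θ, 2 sin θ, z(θ)).
The arc-length element is
    ds = sqrt(4 + (dz/dθ)^2) dθ,
so the Lagrangian is L = sqrt(4 + z'^2).
L depends on z' only, not on z or θ, so ∂L/∂z = 0 and
    ∂L/∂z' = z' / sqrt(4 + z'^2).
The Euler-Lagrange equation gives
    d/dθ( z' / sqrt(4 + z'^2) ) = 0,
so z' is constant. Integrating once:
    z(θ) = a θ + b,
a helix on the cylinder (a straight line when the cylinder is unrolled). The constants a, b are determined by the endpoint conditions.
With endpoint conditions z(0) = -3 and z(2π/3) = 6: from z(0) = b we get b = -3, and a·2π/3 + -3 = 6 gives a = 27/(2π), so
    z(θ) = (27/(2π)) θ − 3.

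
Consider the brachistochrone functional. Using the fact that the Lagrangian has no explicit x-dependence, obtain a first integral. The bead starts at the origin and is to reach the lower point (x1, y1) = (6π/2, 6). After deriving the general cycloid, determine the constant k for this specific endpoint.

The Lagrangian L = sqrt((1 + y'^2) / y) has no explicit x dependence, so the Beltrami identity applies:
    L − y' ∂L/∂y' = C.
Compute ∂L/∂y' = y' / sqrt(y (1 + y'^2)).
Substitute:
    sqrt((1 + y'^2)/y) − y'·y' / sqrt(y (1 + y'^2))
    = (1 + y'^2) / sqrt(y (1 + y'^2)) − y'^2 / sqrt(y (1 + y'^2))
    = 1 / sqrt(y (1 + y'^2)) = C.
Squaring and rearranging gives the first integral
    y (1 + y'^2) = 1/C^2 =: k   (constant).
Solving this first-order ODE by the substitution
    y = (k/2)(1 − cos θ)
yields the cycloid parameterisation
    x(θ) = (k/2)(θ − sin θ),   y(θ) = (k/2)(1 − cos θ).
The constant k is fixed by the endpoint condition.
Now fit the given lower endpoint (x1, y1) = (6π/2, 6). At the bottom of the first arch (θ = π), the parametric equations give
    y(π) = (k/2)(1 − cos π) = k,
    x(π) = (k/2)(π − sin π) = kπ/2.
Matching y(π) = 6 gives k = 6, consistent with x(π) = 6π/2. Therefore the specific cycloid is
    x(θ) = (6/2)(θ − sin θ),   y(θ) = (6/2)(1 − cos θ).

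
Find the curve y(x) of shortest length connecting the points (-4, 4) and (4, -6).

Arc-length functional: J[y] = ∫ sqrt(1 + (y')^2) dx.
Lagrangian L = sqrt(1 + (y')^2) has no explicit y dependence, so ∂L/∂y = 0 and the Euler-Lagrange equation gives
    d/dx( y' / sqrt(1 + (y')^2) ) = 0  ⇒  y' / sqrt(1 + (y')^2) = const.
Hence y' is constant, so y(x) is affine.
Fitting the endpoints (-4, 4) and (4, -6):
    slope m = ((-6) − 4) / (4 − (-4)) = -5/4,
    intercept c = 4 − m·(-4) = -1.
Extremal: y(x) = (-5/4) x - 1.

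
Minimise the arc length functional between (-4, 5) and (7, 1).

Arc-length functional: J[y] = ∫ sqrt(1 + (y')^2) dx.
Lagrangian L = sqrt(1 + (y')^2) has no explicit y dependence, so ∂L/∂y = 0 and the Euler-Lagrange equation gives
    d/dx( y' / sqrt(1 + (y')^2) ) = 0  ⇒  y' / sqrt(1 + (y')^2) = const.
Hence y' is constant, so y(x) is affine.
Fitting the endpoints (-4, 5) and (7, 1):
    slope m = (1 − 5) / (7 − (-4)) = -4/11,
    intercept c = 5 − m·(-4) = 39/11.
Extremal: y(x) = (-4/11) x + 39/11.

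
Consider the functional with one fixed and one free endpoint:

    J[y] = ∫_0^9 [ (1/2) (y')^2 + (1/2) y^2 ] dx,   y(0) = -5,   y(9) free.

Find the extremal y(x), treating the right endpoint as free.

The Lagrangian L = (1/2) (y')^2 + (1/2) y^2 gives
    ∂L/∂y = 1 y,   ∂L/∂y' = y'.
Euler-Lagrange: y'' − y = 0.
With k = 1, the general solution is
    y(x) = A cosh(x) + B sinh(x).
Fixed left endpoint y(0) = -5 ⇒ A = -5.
The right endpoint x = 9 is free, so the natural (transversality) condition is ∂L/∂y' |_{x=9} = 0, i.e. y'(9) = 0.
Compute y'(x) = A k sinh(k x) + B k cosh(k x), so
    y'(9) = A k sinh(k·9) + B k cosh(k·9) = 0
    ⇒ B = −A tanh(k·9) = 5 tanh(1·9).
Therefore the extremal is
    y(x) = −5 cosh(1 x) + 5 tanh(1·9) sinh(1 x).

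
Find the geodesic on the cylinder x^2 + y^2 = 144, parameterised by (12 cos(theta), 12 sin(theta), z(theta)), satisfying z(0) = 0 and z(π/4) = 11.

Parameterise the cylinder of radius R = 12 as
    r(θ) = (12 cos θ, 12 sin θ, z(θ)).
The arc-length element is
    ds = sqrt(144 + (dz/dθ)^2) dθ,
so the Lagrangian is L = sqrt(144 + z'^2).
L depends on z' only, not on z or θ, so ∂L/∂z = 0 and
    ∂L/∂z' = z' / sqrt(144 + z'^2).
The Euler-Lagrange equation gives
    d/dθ( z' / sqrt(144 + z'^2) ) = 0,
so z' is constant. Integrating once:
    z(θ) = a θ + b,
a helix on the cylinder (a straight line when the cylinder is unrolled). The constants a, b are determined by the endpoint conditions.
With endpoint conditions z(0) = 0 and z(π/4) = 11: from z(0) = b we get b = 0, and a·π/4 + 0 = 11 gives a = 44/π, so
    z(θ) = (44/π) θ.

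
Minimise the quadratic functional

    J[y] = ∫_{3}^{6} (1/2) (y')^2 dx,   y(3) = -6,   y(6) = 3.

The Lagrangian is L = (1/2) (y')^2.
Compute ∂L/∂y = 0, ∂L/∂y' = y'.
The Euler-Lagrange equation d/dx(∂L/∂y') − ∂L/∂y = 0 reduces to
    y'' = 0.
Its general solution is
    y(x) = A x + B,
with A, B fixed by the endpoint conditions.
Applying the endpoint conditions y(3) = -6 and y(6) = 3: solve A·3 + B = -6 and A·6 + B = 3. Subtracting gives A(6 − 3) = 3 − -6, so A = 3, and B = -6 − A·3 = -15. Therefore
    y(x) = 3 x - 15.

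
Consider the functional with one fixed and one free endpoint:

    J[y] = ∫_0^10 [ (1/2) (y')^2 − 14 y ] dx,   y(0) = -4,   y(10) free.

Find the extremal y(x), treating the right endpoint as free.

The Lagrangian L = (1/2) (y')^2 − 14 y gives
    ∂L/∂y = −14,   ∂L/∂y' = y'.
Euler-Lagrange: d/dx(y') − (−14) = 0, i.e. y'' + 14 = 0, so
    y(x) = −(14/2) x^2 + C1 x + C2.
Fixed left endpoint y(0) = -4 ⇒ C2 = -4.
The right endpoint x = 10 is free, so the natural (transversality) condition is ∂L/∂y' |_{x=10} = 0, i.e. y'(10) = 0.
Compute y'(x) = −14 x + C1, so y'(10) = −140 + C1 = 0 ⇒ C1 = 140.
Therefore the extremal is
    y(x) = −7 x^2 + 140 x − 4.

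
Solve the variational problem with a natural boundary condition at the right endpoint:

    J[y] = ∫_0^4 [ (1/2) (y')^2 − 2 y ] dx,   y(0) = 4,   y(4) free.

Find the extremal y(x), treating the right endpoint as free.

The Lagrangian L = (1/2) (y')^2 − 2 y gives
    ∂L/∂y = −2,   ∂L/∂y' = y'.
Euler-Lagrange: d/dx(y') − (−2) = 0, i.e. y'' + 2 = 0, so
    y(x) = −(2/2) x^2 + C1 x + C2.
Fixed left endpoint y(0) = 4 ⇒ C2 = 4.
The right endpoint x = 4 is free, so the natural (transversality) condition is ∂L/∂y' |_{x=4} = 0, i.e. y'(4) = 0.
Compute y'(x) = −2 x + C1, so y'(4) = −8 + C1 = 0 ⇒ C1 = 8.
Therefore the extremal is
    y(x) = −x^2 + 8 x + 4.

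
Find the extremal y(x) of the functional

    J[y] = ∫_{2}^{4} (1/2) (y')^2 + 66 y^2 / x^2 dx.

The Lagrangian is L = (1/2) (y')^2 + 66 y^2 / x^2.
Compute ∂L/∂y = 132y/x^2, ∂L/∂y' = y'.
The Euler-Lagrange equation d/dx(∂L/∂y') − ∂L/∂y = 0 reduces to
    y'' − 132/x^2 · y = 0  (x > 0).
Its general solution is
    y(x) = A x^12 + B x^(-11),
with A, B fixed by the endpoint conditions.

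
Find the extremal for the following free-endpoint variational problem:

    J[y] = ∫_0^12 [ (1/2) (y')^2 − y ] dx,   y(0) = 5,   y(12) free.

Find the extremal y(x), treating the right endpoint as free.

The Lagrangian L = (1/2) (y')^2 − y gives
    ∂L/∂y = −1,   ∂L/∂y' = y'.
Euler-Lagrange: d/dx(y') − (−1) = 0, i.e. y'' + 1 = 0, so
    y(x) = −(1/2) x^2 + C1 x + C2.
Fixed left endpoint y(0) = 5 ⇒ C2 = 5.
The right endpoint x = 12 is free, so the natural (transversality) condition is ∂L/∂y' |_{x=12} = 0, i.e. y'(12) = 0.
Compute y'(x) = −1 x + C1, so y'(12) = −12 + C1 = 0 ⇒ C1 = 12.
Therefore the extremal is
    y(x) = −x^2/2 + 12 x + 5.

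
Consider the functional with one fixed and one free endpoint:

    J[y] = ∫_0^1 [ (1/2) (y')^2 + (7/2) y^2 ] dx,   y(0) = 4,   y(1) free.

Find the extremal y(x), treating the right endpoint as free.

The Lagrangian L = (1/2) (y')^2 + (7/2) y^2 gives
    ∂L/∂y = 7 y,   ∂L/∂y' = y'.
Euler-Lagrange: y'' − 7 y = 0.
With k = sqrt(7), the general solution is
    y(x) = A cosh(sqrt(7) x) + B sinh(sqrt(7) x).
Fixed left endpoint y(0) = 4 ⇒ A = 4.
The right endpoint x = 1 is free, so the natural (transversality) condition is ∂L/∂y' |_{x=1} = 0, i.e. y'(1) = 0.
Compute y'(x) = A k sinh(k x) + B k cosh(k x), so
    y'(1) = A k sinh(k·1) + B k cosh(k·1) = 0
    ⇒ B = −A tanh(k·1) = − 4 tanh(sqrt(7)·1).
Therefore the extremal is
    y(x) = 4 cosh(sqrt(7) x) − 4 tanh(sqrt(7)·1) sinh(sqrt(7) x).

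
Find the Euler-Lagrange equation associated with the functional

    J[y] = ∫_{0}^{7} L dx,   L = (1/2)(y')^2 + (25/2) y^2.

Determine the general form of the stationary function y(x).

The Lagrangian is L = (1/2)(y')^2 + (25/2) y^2.
∂L/∂y = 25y.
∂L/∂y' = y'.
The Euler-Lagrange equation d/dx(∂L/∂y') − ∂L/∂y = 0 becomes:
    y'' - 25 y = 0
General solution: y(x) = A e^(5x) + B e^(-5x), where A and B are arbitrary constants fixed by the endpoint conditions.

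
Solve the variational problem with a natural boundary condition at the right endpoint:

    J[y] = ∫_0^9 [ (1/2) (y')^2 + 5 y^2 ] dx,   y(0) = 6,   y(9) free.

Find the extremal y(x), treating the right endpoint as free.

The Lagrangian L = (1/2) (y')^2 + 5 y^2 gives
    ∂L/∂y = 10 y,   ∂L/∂y' = y'.
Euler-Lagrange: y'' − 10 y = 0.
With k = sqrt(10), the general solution is
    y(x) = A cosh(sqrt(10) x) + B sinh(sqrt(10) x).
Fixed left endpoint y(0) = 6 ⇒ A = 6.
The right endpoint x = 9 is free, so the natural (transversality) condition is ∂L/∂y' |_{x=9} = 0, i.e. y'(9) = 0.
Compute y'(x) = A k sinh(k x) + B k cosh(k x), so
    y'(9) = A k sinh(k·9) + B k cosh(k·9) = 0
    ⇒ B = −A tanh(k·9) = − 6 tanh(sqrt(10)·9).
Therefore the extremal is
    y(x) = 6 cosh(sqrt(10) x) − 6 tanh(sqrt(10)·9) sinh(sqrt(10) x).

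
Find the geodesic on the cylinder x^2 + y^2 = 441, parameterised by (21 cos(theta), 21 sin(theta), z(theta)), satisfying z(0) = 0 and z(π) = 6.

Parameterise the cylinder of radius R = 21 as
    r(θ) = (21 cos θ, 21 sin θ, z(θ)).
The arc-length element is
    ds = sqrt(441 + (dz/dθ)^2) dθ,
so the Lagrangian is L = sqrt(441 + z'^2).
L depends on z' only, not on z or θ, so ∂L/∂z = 0 and
    ∂L/∂z' = z' / sqrt(441 + z'^2).
The Euler-Lagrange equation gives
    d/dθ( z' / sqrt(441 + z'^2) ) = 0,
so z' is constant. Integrating once:
    z(θ) = a θ + b,
a helix on the cylinder (a straight line when the cylinder is unrolled). The constants a, b are determined by the endpoint conditions.
With endpoint conditions z(0) = 0 and z(π) = 6: from z(0) = b we get b = 0, and a·π + 0 = 6 gives a = 6/π, so
    z(θ) = (6/π) θ.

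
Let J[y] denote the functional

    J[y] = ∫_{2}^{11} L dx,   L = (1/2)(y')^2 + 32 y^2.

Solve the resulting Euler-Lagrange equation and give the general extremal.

The Lagrangian is L = (1/2)(y')^2 + 32 y^2.
∂L/∂y = 64y.
∂L/∂y' = y'.
The Euler-Lagrange equation d/dx(∂L/∂y') − ∂L/∂y = 0 becomes:
    y'' - 64 y = 0
General solution: y(x) = A e^(8x) + B e^(-8x), where A and B are arbitrary constants fixed by the endpoint conditions.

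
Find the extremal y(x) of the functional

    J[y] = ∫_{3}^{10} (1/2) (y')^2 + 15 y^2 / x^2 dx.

The Lagrangian is L = (1/2) (y')^2 + 15 y^2 / x^2.
Compute ∂L/∂y = 30y/x^2, ∂L/∂y' = y'.
The Euler-Lagrange equation d/dx(∂L/∂y') − ∂L/∂y = 0 reduces to
    y'' − 30/x^2 · y = 0  (x > 0).
Its general solution is
    y(x) = A x^6 + B x^(-5),
with A, B fixed by the endpoint conditions.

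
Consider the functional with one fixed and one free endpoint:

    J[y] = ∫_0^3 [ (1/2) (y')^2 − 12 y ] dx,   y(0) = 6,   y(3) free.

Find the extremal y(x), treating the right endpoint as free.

The Lagrangian L = (1/2) (y')^2 − 12 y gives
    ∂L/∂y = −12,   ∂L/∂y' = y'.
Euler-Lagrange: d/dx(y') − (−12) = 0, i.e. y'' + 12 = 0, so
    y(x) = −(12/2) x^2 + C1 x + C2.
Fixed left endpoint y(0) = 6 ⇒ C2 = 6.
The right endpoint x = 3 is free, so the natural (transversality) condition is ∂L/∂y' |_{x=3} = 0, i.e. y'(3) = 0.
Compute y'(x) = −12 x + C1, so y'(3) = −36 + C1 = 0 ⇒ C1 = 36.
Therefore the extremal is
    y(x) = −6 x^2 + 36 x + 6.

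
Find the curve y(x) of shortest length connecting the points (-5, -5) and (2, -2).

Arc-length functional: J[y] = ∫ sqrt(1 + (y')^2) dx.
Lagrangian L = sqrt(1 + (y')^2) has no explicit y dependence, so ∂L/∂y = 0 and the Euler-Lagrange equation gives
    d/dx( y' / sqrt(1 + (y')^2) ) = 0  ⇒  y' / sqrt(1 + (y')^2) = const.
Hence y' is constant, so y(x) is affine.
Fitting the endpoints (-5, -5) and (2, -2):
    slope m = ((-2) − (-5)) / (2 − (-5)) = 3/7,
    intercept c = (-5) − m·(-5) = -20/7.
Extremal: y(x) = (3/7) x - 20/7.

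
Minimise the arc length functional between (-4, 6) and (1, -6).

Arc-length functional: J[y] = ∫ sqrt(1 + (y')^2) dx.
Lagrangian L = sqrt(1 + (y')^2) has no explicit y dependence, so ∂L/∂y = 0 and the Euler-Lagrange equation gives
    d/dx( y' / sqrt(1 + (y')^2) ) = 0  ⇒  y' / sqrt(1 + (y')^2) = const.
Hence y' is constant, so y(x) is affine.
Fitting the endpoints (-4, 6) and (1, -6):
    slope m = ((-6) − 6) / (1 − (-4)) = -12/5,
    intercept c = 6 − m·(-4) = -18/5.
Extremal: y(x) = (-12/5) x - 18/5.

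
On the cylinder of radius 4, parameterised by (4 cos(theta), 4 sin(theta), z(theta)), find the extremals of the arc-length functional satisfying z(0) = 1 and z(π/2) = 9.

Parameterise the cylinder of radius R = 4 as
    r(θ) = (4 cos θ, 4 sin θ, z(θ)).
The arc-length element is
    ds = sqrt(16 + (dz/dθ)^2) dθ,
so the Lagrangian is L = sqrt(16 + z'^2).
L depends on z' only, not on z or θ, so ∂L/∂z = 0 and
    ∂L/∂z' = z' / sqrt(16 + z'^2).
The Euler-Lagrange equation gives
    d/dθ( z' / sqrt(16 + z'^2) ) = 0,
so z' is constant. Integrating once:
    z(θ) = a θ + b,
a helix on the cylinder (a straight line when the cylinder is unrolled). The constants a, b are determined by the endpoint conditions.
With endpoint conditions z(0) = 1 and z(π/2) = 9: from z(0) = b we get b = 1, and a·π/2 + 1 = 9 gives a = 16/π, so
    z(θ) = (16/π) θ + 1.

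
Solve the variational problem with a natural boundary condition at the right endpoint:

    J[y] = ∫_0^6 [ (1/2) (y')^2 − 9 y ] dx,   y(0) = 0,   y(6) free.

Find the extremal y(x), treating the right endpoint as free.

The Lagrangian L = (1/2) (y')^2 − 9 y gives
    ∂L/∂y = −9,   ∂L/∂y' = y'.
Euler-Lagrange: d/dx(y') − (−9) = 0, i.e. y'' + 9 = 0, so
    y(x) = −(9/2) x^2 + C1 x + C2.
Fixed left endpoint y(0) = 0 ⇒ C2 = 0.
The right endpoint x = 6 is free, so the natural (transversality) condition is ∂L/∂y' |_{x=6} = 0, i.e. y'(6) = 0.
Compute y'(x) = −9 x + C1, so y'(6) = −54 + C1 = 0 ⇒ C1 = 54.
Therefore the extremal is
    y(x) = −(9/2) x^2 + 54 x.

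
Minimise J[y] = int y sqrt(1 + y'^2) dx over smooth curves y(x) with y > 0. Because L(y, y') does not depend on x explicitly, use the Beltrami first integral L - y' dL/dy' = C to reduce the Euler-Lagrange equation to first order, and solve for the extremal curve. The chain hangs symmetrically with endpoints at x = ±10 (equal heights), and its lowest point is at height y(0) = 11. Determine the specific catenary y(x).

The Lagrangian L(y, y') = y sqrt(1 + y'^2) has no explicit x dependence, so the Beltrami identity applies:
    L − y' ∂L/∂y' = C.
Compute ∂L/∂y' = y · y' / sqrt(1 + y'^2). Then
    L − y' ∂L/∂y'
    = y sqrt(1 + y'^2) − y · y'^2 / sqrt(1 + y'^2)
    = y (1 + y'^2 − y'^2) / sqrt(1 + y'^2)
    = y / sqrt(1 + y'^2) = C.
Squaring gives y^2 = C^2 (1 + y'^2), i.e.
    y'^2 = y^2 / C^2 − 1.
Separating variables,
    dy / sqrt(y^2 − C^2) = dx / C,
and integrating gives arccosh(y / C) = (x − a)/C, so
    y(x) = C cosh((x − a)/C),
the catenary. The constants C and a are fixed by the two endpoint conditions (and, for the hanging-chain problem, the length constraint selects C).
Now fit the given data. The endpoints x = ±10 are symmetric at equal height, so the catenary is even about its minimum: a = 0 and y(x) = C cosh(x/C). The lowest point is y(0) = C cosh(0) = C, and we are told y(0) = 11, so C = 11. Therefore
    y(x) = 11 cosh(x/11),
and at the endpoints
    y(±10) = 11 cosh(10/11).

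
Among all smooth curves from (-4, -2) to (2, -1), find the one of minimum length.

Arc-length functional: J[y] = ∫ sqrt(1 + (y')^2) dx.
Lagrangian L = sqrt(1 + (y')^2) has no explicit y dependence, so ∂L/∂y = 0 and the Euler-Lagrange equation gives
    d/dx( y' / sqrt(1 + (y')^2) ) = 0  ⇒  y' / sqrt(1 + (y')^2) = const.
Hence y' is constant, so y(x) is affine.
Fitting the endpoints (-4, -2) and (2, -1):
    slope m = ((-1) − (-2)) / (2 − (-4)) = 1/6,
    intercept c = (-2) − m·(-4) = -4/3.
Extremal: y(x) = (1/6) x - 4/3.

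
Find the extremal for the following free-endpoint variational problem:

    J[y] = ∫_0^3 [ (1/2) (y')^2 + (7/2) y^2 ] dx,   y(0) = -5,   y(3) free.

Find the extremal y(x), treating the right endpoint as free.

The Lagrangian L = (1/2) (y')^2 + (7/2) y^2 gives
    ∂L/∂y = 7 y,   ∂L/∂y' = y'.
Euler-Lagrange: y'' − 7 y = 0.
With k = sqrt(7), the general solution is
    y(x) = A cosh(sqrt(7) x) + B sinh(sqrt(7) x).
Fixed left endpoint y(0) = -5 ⇒ A = -5.
The right endpoint x = 3 is free, so the natural (transversality) condition is ∂L/∂y' |_{x=3} = 0, i.e. y'(3) = 0.
Compute y'(x) = A k sinh(k x) + B k cosh(k x), so
    y'(3) = A k sinh(k·3) + B k cosh(k·3) = 0
    ⇒ B = −A tanh(k·3) = 5 tanh(sqrt(7)·3).
Therefore the extremal is
    y(x) = −5 cosh(sqrt(7) x) + 5 tanh(sqrt(7)·3) sinh(sqrt(7) x).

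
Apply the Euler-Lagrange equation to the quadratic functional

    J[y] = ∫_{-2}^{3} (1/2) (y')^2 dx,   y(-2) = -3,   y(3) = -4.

The Lagrangian is L = (1/2) (y')^2.
Compute ∂L/∂y = 0, ∂L/∂y' = y'.
The Euler-Lagrange equation d/dx(∂L/∂y') − ∂L/∂y = 0 reduces to
    y'' = 0.
Its general solution is
    y(x) = A x + B,
with A, B fixed by the endpoint conditions.
Applying the endpoint conditions y(-2) = -3 and y(3) = -4: solve A·-2 + B = -3 and A·3 + B = -4. Subtracting gives A(3 − -2) = -4 − -3, so A = -1/5, and B = -3 − A·-2 = -17/5. Therefore
    y(x) = (-1/5) x - 17/5.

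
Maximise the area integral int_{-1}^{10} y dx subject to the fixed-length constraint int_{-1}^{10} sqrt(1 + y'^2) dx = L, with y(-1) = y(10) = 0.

Set up the augmented Lagrangian using a multiplier λ for the length constraint:
    F(y, y') = y − λ sqrt(1 + y'^2).
F has no explicit x dependence, so the Beltrami identity yields a first integral
    F − y' ∂F/∂y' = C.
Compute ∂F/∂y' = −λ y' / sqrt(1 + y'^2). Then
    y − λ sqrt(1 + y'^2) + λ y'^2 / sqrt(1 + y'^2) = C
    ⇒  y − λ / sqrt(1 + y'^2) = C.
Solving for y' and integrating gives
    (x − a)^2 + (y − b)^2 = λ^2,
a circular arc of radius λ. The constants a, b are determined by the endpoint conditions y(-1) = y(10) = 0, and λ is fixed implicitly by the length constraint
    ∫_{-1}^{10} sqrt(1 + y'^2) dx = L.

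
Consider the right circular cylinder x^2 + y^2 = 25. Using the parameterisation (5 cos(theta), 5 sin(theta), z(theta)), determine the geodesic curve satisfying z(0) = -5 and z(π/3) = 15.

Parameterise the cylinder of radius R = 5 as
    r(θ) = (5 cos θ, 5 sin θ, z(θ)).
The arc-length element is
    ds = sqrt(25 + (dz/dθ)^2) dθ,
so the Lagrangian is L = sqrt(25 + z'^2).
L depends on z' only, not on z or θ, so ∂L/∂z = 0 and
    ∂L/∂z' = z' / sqrt(25 + z'^2).
The Euler-Lagrange equation gives
    d/dθ( z' / sqrt(25 + z'^2) ) = 0,
so z' is constant. Integrating once:
    z(θ) = a θ + b,
a helix on the cylinder (a straight line when the cylinder is unrolled). The constants a, b are determined by the endpoint conditions.
With endpoint conditions z(0) = -5 and z(π/3) = 15: from z(0) = b we get b = -5, and a·π/3 + -5 = 15 gives a = 60/π, so
    z(θ) = (60/π) θ − 5.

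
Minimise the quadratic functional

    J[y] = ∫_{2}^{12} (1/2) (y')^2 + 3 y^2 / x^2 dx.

The Lagrangian is L = (1/2) (y')^2 + 3 y^2 / x^2.
Compute ∂L/∂y = 6y/x^2, ∂L/∂y' = y'.
The Euler-Lagrange equation d/dx(∂L/∂y') − ∂L/∂y = 0 reduces to
    y'' − 6/x^2 · y = 0  (x > 0).
Its general solution is
    y(x) = A x^3 + B x^(-2),
with A, B fixed by the endpoint conditions.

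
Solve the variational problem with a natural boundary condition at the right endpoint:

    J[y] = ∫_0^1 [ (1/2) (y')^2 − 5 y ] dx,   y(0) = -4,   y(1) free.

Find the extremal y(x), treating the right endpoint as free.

The Lagrangian L = (1/2) (y')^2 − 5 y gives
    ∂L/∂y = −5,   ∂L/∂y' = y'.
Euler-Lagrange: d/dx(y') − (−5) = 0, i.e. y'' + 5 = 0, so
    y(x) = −(5/2) x^2 + C1 x + C2.
Fixed left endpoint y(0) = -4 ⇒ C2 = -4.
The right endpoint x = 1 is free, so the natural (transversality) condition is ∂L/∂y' |_{x=1} = 0, i.e. y'(1) = 0.
Compute y'(x) = −5 x + C1, so y'(1) = −5 + C1 = 0 ⇒ C1 = 5.
Therefore the extremal is
    y(x) = −(5/2) x^2 + 5 x − 4.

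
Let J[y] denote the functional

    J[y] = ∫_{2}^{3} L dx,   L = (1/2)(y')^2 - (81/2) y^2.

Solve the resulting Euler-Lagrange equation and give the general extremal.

The Lagrangian is L = (1/2)(y')^2 - (81/2) y^2.
∂L/∂y = -81y.
∂L/∂y' = y'.
The Euler-Lagrange equation d/dx(∂L/∂y') − ∂L/∂y = 0 becomes:
    y'' + 81 y = 0
General solution: y(x) = A sin(9x) + B cos(9x), where A and B are arbitrary constants fixed by the endpoint conditions.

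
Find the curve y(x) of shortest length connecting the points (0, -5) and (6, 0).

Arc-length functional: J[y] = ∫ sqrt(1 + (y')^2) dx.
Lagrangian L = sqrt(1 + (y')^2) has no explicit y dependence, so ∂L/∂y = 0 and the Euler-Lagrange equation gives
    d/dx( y' / sqrt(1 + (y')^2) ) = 0  ⇒  y' / sqrt(1 + (y')^2) = const.
Hence y' is constant, so y(x) is affine.
Fitting the endpoints (0, -5) and (6, 0):
    slope m = (0 − (-5)) / (6 − 0) = 5/6,
    intercept c = (-5) − m·0 = -5.
Extremal: y(x) = (5/6) x - 5.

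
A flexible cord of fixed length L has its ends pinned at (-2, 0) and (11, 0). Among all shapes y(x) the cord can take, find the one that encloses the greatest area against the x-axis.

Set up the augmented Lagrangian using a multiplier λ for the length constraint:
    F(y, y') = y − λ sqrt(1 + y'^2).
F has no explicit x dependence, so the Beltrami identity yields a first integral
    F − y' ∂F/∂y' = C.
Compute ∂F/∂y' = −λ y' / sqrt(1 + y'^2). Then
    y − λ sqrt(1 + y'^2) + λ y'^2 / sqrt(1 + y'^2) = C
    ⇒  y − λ / sqrt(1 + y'^2) = C.
Solving for y' and integrating gives
    (x − a)^2 + (y − b)^2 = λ^2,
a circular arc of radius λ. The constants a, b are determined by the endpoint conditions y(-2) = y(11) = 0, and λ is fixed implicitly by the length constraint
    ∫_{-2}^{11} sqrt(1 + y'^2) dx = L.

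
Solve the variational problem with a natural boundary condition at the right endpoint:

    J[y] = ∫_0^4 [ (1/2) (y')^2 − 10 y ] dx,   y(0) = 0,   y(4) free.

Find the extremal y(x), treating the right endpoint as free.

The Lagrangian L = (1/2) (y')^2 − 10 y gives
    ∂L/∂y = −10,   ∂L/∂y' = y'.
Euler-Lagrange: d/dx(y') − (−10) = 0, i.e. y'' + 10 = 0, so
    y(x) = −(10/2) x^2 + C1 x + C2.
Fixed left endpoint y(0) = 0 ⇒ C2 = 0.
The right endpoint x = 4 is free, so the natural (transversality) condition is ∂L/∂y' |_{x=4} = 0, i.e. y'(4) = 0.
Compute y'(x) = −10 x + C1, so y'(4) = −40 + C1 = 0 ⇒ C1 = 40.
Therefore the extremal is
    y(x) = −5 x^2 + 40 x.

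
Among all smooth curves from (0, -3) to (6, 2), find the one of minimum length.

Arc-length functional: J[y] = ∫ sqrt(1 + (y')^2) dx.
Lagrangian L = sqrt(1 + (y')^2) has no explicit y dependence, so ∂L/∂y = 0 and the Euler-Lagrange equation gives
    d/dx( y' / sqrt(1 + (y')^2) ) = 0  ⇒  y' / sqrt(1 + (y')^2) = const.
Hence y' is constant, so y(x) is affine.
Fitting the endpoints (0, -3) and (6, 2):
    slope m = (2 − (-3)) / (6 − 0) = 5/6,
    intercept c = (-3) − m·0 = -3.
Extremal: y(x) = (5/6) x - 3.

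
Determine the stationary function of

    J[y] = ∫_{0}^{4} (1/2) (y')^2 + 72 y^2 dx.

The Lagrangian is L = (1/2) (y')^2 + 72 y^2.
Compute ∂L/∂y = 144y, ∂L/∂y' = y'.
The Euler-Lagrange equation d/dx(∂L/∂y') − ∂L/∂y = 0 reduces to
    y'' − 144 y = 0.
Its general solution is
    y(x) = A e^(12x) + B e^(−12x),
with A, B fixed by the endpoint conditions.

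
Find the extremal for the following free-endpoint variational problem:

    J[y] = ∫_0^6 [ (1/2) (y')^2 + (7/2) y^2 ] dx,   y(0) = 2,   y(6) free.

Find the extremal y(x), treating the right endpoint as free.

The Lagrangian L = (1/2) (y')^2 + (7/2) y^2 gives
    ∂L/∂y = 7 y,   ∂L/∂y' = y'.
Euler-Lagrange: y'' − 7 y = 0.
With k = sqrt(7), the general solution is
    y(x) = A cosh(sqrt(7) x) + B sinh(sqrt(7) x).
Fixed left endpoint y(0) = 2 ⇒ A = 2.
The right endpoint x = 6 is free, so the natural (transversality) condition is ∂L/∂y' |_{x=6} = 0, i.e. y'(6) = 0.
Compute y'(x) = A k sinh(k x) + B k cosh(k x), so
    y'(6) = A k sinh(k·6) + B k cosh(k·6) = 0
    ⇒ B = −A tanh(k·6) = − 2 tanh(sqrt(7)·6).
Therefore the extremal is
    y(x) = 2 cosh(sqrt(7) x) − 2 tanh(sqrt(7)·6) sinh(sqrt(7) x).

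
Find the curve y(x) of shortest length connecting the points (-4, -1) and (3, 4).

Arc-length functional: J[y] = ∫ sqrt(1 + (y')^2) dx.
Lagrangian L = sqrt(1 + (y')^2) has no explicit y dependence, so ∂L/∂y = 0 and the Euler-Lagrange equation gives
    d/dx( y' / sqrt(1 + (y')^2) ) = 0  ⇒  y' / sqrt(1 + (y')^2) = const.
Hence y' is constant, so y(x) is affine.
Fitting the endpoints (-4, -1) and (3, 4):
    slope m = (4 − (-1)) / (3 − (-4)) = 5/7,
    intercept c = (-1) − m·(-4) = 13/7.
Extremal: y(x) = (5/7) x + 13/7.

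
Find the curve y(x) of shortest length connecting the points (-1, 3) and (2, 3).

Arc-length functional: J[y] = ∫ sqrt(1 + (y')^2) dx.
Lagrangian L = sqrt(1 + (y')^2) has no explicit y dependence, so ∂L/∂y = 0 and the Euler-Lagrange equation gives
    d/dx( y' / sqrt(1 + (y')^2) ) = 0  ⇒  y' / sqrt(1 + (y')^2) = const.
Hence y' is constant, so y(x) is affine.
Fitting the endpoints (-1, 3) and (2, 3):
    slope m = (3 − 3) / (2 − (-1)) = 0,
    intercept c = 3 − m·(-1) = 3.
Extremal: y(x) = 3.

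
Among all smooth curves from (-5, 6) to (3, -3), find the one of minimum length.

Arc-length functional: J[y] = ∫ sqrt(1 + (y')^2) dx.
Lagrangian L = sqrt(1 + (y')^2) has no explicit y dependence, so ∂L/∂y = 0 and the Euler-Lagrange equation gives
    d/dx( y' / sqrt(1 + (y')^2) ) = 0  ⇒  y' / sqrt(1 + (y')^2) = const.
Hence y' is constant, so y(x) is affine.
Fitting the endpoints (-5, 6) and (3, -3):
    slope m = ((-3) − 6) / (3 − (-5)) = -9/8,
    intercept c = 6 − m·(-5) = 3/8.
Extremal: y(x) = (-9/8) x + 3/8.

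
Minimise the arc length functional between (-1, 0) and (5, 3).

Arc-length functional: J[y] = ∫ sqrt(1 + (y')^2) dx.
Lagrangian L = sqrt(1 + (y')^2) has no explicit y dependence, so ∂L/∂y = 0 and the Euler-Lagrange equation gives
    d/dx( y' / sqrt(1 + (y')^2) ) = 0  ⇒  y' / sqrt(1 + (y')^2) = const.
Hence y' is constant, so y(x) is affine.
Fitting the endpoints (-1, 0) and (5, 3):
    slope m = (3 − 0) / (5 − (-1)) = 1/2,
    intercept c = 0 − m·(-1) = 1/2.
Extremal: y(x) = (1/2) x + 1/2.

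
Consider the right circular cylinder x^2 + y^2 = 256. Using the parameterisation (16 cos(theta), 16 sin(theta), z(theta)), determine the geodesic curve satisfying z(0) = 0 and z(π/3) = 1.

Parameterise the cylinder of radius R = 16 as
    r(θ) = (16 cos θ, 16 sin θ, z(θ)).
The arc-length element is
    ds = sqrt(256 + (dz/dθ)^2) dθ,
so the Lagrangian is L = sqrt(256 + z'^2).
L depends on z' only, not on z or θ, so ∂L/∂z = 0 and
    ∂L/∂z' = z' / sqrt(256 + z'^2).
The Euler-Lagrange equation gives
    d/dθ( z' / sqrt(256 + z'^2) ) = 0,
so z' is constant. Integrating once:
    z(θ) = a θ + b,
a helix on the cylinder (a straight line when the cylinder is unrolled). The constants a, b are determined by the endpoint conditions.
With endpoint conditions z(0) = 0 and z(π/3) = 1: from z(0) = b we get b = 0, and a·π/3 + 0 = 1 gives a = 3/π, so
    z(θ) = (3/π) θ.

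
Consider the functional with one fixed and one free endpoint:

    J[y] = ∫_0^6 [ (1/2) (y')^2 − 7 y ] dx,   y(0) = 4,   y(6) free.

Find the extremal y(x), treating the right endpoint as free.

The Lagrangian L = (1/2) (y')^2 − 7 y gives
    ∂L/∂y = −7,   ∂L/∂y' = y'.
Euler-Lagrange: d/dx(y') − (−7) = 0, i.e. y'' + 7 = 0, so
    y(x) = −(7/2) x^2 + C1 x + C2.
Fixed left endpoint y(0) = 4 ⇒ C2 = 4.
The right endpoint x = 6 is free, so the natural (transversality) condition is ∂L/∂y' |_{x=6} = 0, i.e. y'(6) = 0.
Compute y'(x) = −7 x + C1, so y'(6) = −42 + C1 = 0 ⇒ C1 = 42.
Therefore the extremal is
    y(x) = −(7/2) x^2 + 42 x + 4.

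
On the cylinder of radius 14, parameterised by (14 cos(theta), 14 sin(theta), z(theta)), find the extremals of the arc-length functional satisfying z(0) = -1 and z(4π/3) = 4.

Parameterise the cylinder of radius R = 14 as
    r(θ) = (14 cos θ, 14 sin θ, z(θ)).
The arc-length element is
    ds = sqrt(196 + (dz/dθ)^2) dθ,
so the Lagrangian is L = sqrt(196 + z'^2).
L depends on z' only, not on z or θ, so ∂L/∂z = 0 and
    ∂L/∂z' = z' / sqrt(196 + z'^2).
The Euler-Lagrange equation gives
    d/dθ( z' / sqrt(196 + z'^2) ) = 0,
so z' is constant. Integrating once:
    z(θ) = a θ + b,
a helix on the cylinder (a straight line when the cylinder is unrolled). The constants a, b are determined by the endpoint conditions.
With endpoint conditions z(0) = -1 and z(4π/3) = 4: from z(0) = b we get b = -1, and a·4π/3 + -1 = 4 gives a = 15/(4π), so
    z(θ) = (15/(4π)) θ − 1.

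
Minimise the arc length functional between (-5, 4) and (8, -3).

Arc-length functional: J[y] = ∫ sqrt(1 + (y')^2) dx.
Lagrangian L = sqrt(1 + (y')^2) has no explicit y dependence, so ∂L/∂y = 0 and the Euler-Lagrange equation gives
    d/dx( y' / sqrt(1 + (y')^2) ) = 0  ⇒  y' / sqrt(1 + (y')^2) = const.
Hence y' is constant, so y(x) is affine.
Fitting the endpoints (-5, 4) and (8, -3):
    slope m = ((-3) − 4) / (8 − (-5)) = -7/13,
    intercept c = 4 − m·(-5) = 17/13.
Extremal: y(x) = (-7/13) x + 17/13.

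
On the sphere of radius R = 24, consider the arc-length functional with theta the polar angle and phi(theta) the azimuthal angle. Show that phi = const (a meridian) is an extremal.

On the sphere of radius R = 24 with spherical coordinates (θ, φ), the induced metric is
    ds^2 = 576(dθ^2 + sin^2(θ) dφ^2).
Using θ as the parameter, the arc-length functional becomes
    J[φ] = ∫ 24 sqrt(1 + sin^2(θ) (dφ/dθ)^2) dθ.
So L = 24 sqrt(1 + sin^2(θ) φ'^2). Compute
    ∂L/∂φ = 0  (L has no explicit φ dependence),
    ∂L/∂φ' = 24 sin^2(θ) φ' / sqrt(1 + sin^2(θ) φ'^2).
For the candidate φ(θ) = c (constant), φ' = 0, so ∂L/∂φ' evaluated along the candidate vanishes, and ∂L/∂φ is identically zero. Hence
    d/dθ(∂L/∂φ') − ∂L/∂φ = 0
is satisfied. Therefore meridians φ = const are extremals of arc length — they are geodesics on the sphere.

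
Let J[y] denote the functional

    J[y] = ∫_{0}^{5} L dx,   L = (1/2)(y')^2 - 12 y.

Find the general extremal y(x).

The Lagrangian is L = (1/2)(y')^2 - 12 y.
∂L/∂y = -12.
∂L/∂y' = y'.
The Euler-Lagrange equation d/dx(∂L/∂y') − ∂L/∂y = 0 becomes:
    y'' + 12 = 0
General solution: y(x) = -6 x^2 + A x + B, where A and B are arbitrary constants fixed by the endpoint conditions.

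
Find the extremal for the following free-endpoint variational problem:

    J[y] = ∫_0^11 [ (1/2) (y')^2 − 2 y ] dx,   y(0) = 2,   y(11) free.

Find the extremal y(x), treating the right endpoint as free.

The Lagrangian L = (1/2) (y')^2 − 2 y gives
    ∂L/∂y = −2,   ∂L/∂y' = y'.
Euler-Lagrange: d/dx(y') − (−2) = 0, i.e. y'' + 2 = 0, so
    y(x) = −(2/2) x^2 + C1 x + C2.
Fixed left endpoint y(0) = 2 ⇒ C2 = 2.
The right endpoint x = 11 is free, so the natural (transversality) condition is ∂L/∂y' |_{x=11} = 0, i.e. y'(11) = 0.
Compute y'(x) = −2 x + C1, so y'(11) = −22 + C1 = 0 ⇒ C1 = 22.
Therefore the extremal is
    y(x) = −x^2 + 22 x + 2.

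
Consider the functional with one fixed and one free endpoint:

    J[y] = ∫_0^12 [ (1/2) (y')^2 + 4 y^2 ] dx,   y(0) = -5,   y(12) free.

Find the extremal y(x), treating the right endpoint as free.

The Lagrangian L = (1/2) (y')^2 + 4 y^2 gives
    ∂L/∂y = 8 y,   ∂L/∂y' = y'.
Euler-Lagrange: y'' − 8 y = 0.
With k = sqrt(8), the general solution is
    y(x) = A cosh(sqrt(8) x) + B sinh(sqrt(8) x).
Fixed left endpoint y(0) = -5 ⇒ A = -5.
The right endpoint x = 12 is free, so the natural (transversality) condition is ∂L/∂y' |_{x=12} = 0, i.e. y'(12) = 0.
Compute y'(x) = A k sinh(k x) + B k cosh(k x), so
    y'(12) = A k sinh(k·12) + B k cosh(k·12) = 0
    ⇒ B = −A tanh(k·12) = 5 tanh(sqrt(8)·12).
Therefore the extremal is
    y(x) = −5 cosh(sqrt(8) x) + 5 tanh(sqrt(8)·12) sinh(sqrt(8) x).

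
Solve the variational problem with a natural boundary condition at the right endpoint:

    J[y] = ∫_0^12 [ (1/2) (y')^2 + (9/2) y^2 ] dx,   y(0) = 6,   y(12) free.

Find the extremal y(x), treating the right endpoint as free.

The Lagrangian L = (1/2) (y')^2 + (9/2) y^2 gives
    ∂L/∂y = 9 y,   ∂L/∂y' = y'.
Euler-Lagrange: y'' − 9 y = 0.
With k = 3, the general solution is
    y(x) = A cosh(3 x) + B sinh(3 x).
Fixed left endpoint y(0) = 6 ⇒ A = 6.
The right endpoint x = 12 is free, so the natural (transversality) condition is ∂L/∂y' |_{x=12} = 0, i.e. y'(12) = 0.
Compute y'(x) = A k sinh(k x) + B k cosh(k x), so
    y'(12) = A k sinh(k·12) + B k cosh(k·12) = 0
    ⇒ B = −A tanh(k·12) = − 6 tanh(3·12).
Therefore the extremal is
    y(x) = 6 cosh(3 x) − 6 tanh(3·12) sinh(3 x).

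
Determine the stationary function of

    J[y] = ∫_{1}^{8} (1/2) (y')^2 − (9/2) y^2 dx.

The Lagrangian is L = (1/2) (y')^2 − (9/2) y^2.
Compute ∂L/∂y = -9y, ∂L/∂y' = y'.
The Euler-Lagrange equation d/dx(∂L/∂y') − ∂L/∂y = 0 reduces to
    y'' + 9 y = 0.
Its general solution is
    y(x) = A sin(3x) + B cos(3x),
with A, B fixed by the endpoint conditions.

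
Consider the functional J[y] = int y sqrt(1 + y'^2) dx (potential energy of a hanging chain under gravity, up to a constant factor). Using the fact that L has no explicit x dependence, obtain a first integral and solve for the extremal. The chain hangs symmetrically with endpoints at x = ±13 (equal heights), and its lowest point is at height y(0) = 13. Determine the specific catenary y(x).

The Lagrangian L(y, y') = y sqrt(1 + y'^2) has no explicit x dependence, so the Beltrami identity applies:
    L − y' ∂L/∂y' = C.
Compute ∂L/∂y' = y · y' / sqrt(1 + y'^2). Then
    L − y' ∂L/∂y'
    = y sqrt(1 + y'^2) − y · y'^2 / sqrt(1 + y'^2)
    = y (1 + y'^2 − y'^2) / sqrt(1 + y'^2)
    = y / sqrt(1 + y'^2) = C.
Squaring gives y^2 = C^2 (1 + y'^2), i.e.
    y'^2 = y^2 / C^2 − 1.
Separating variables,
    dy / sqrt(y^2 − C^2) = dx / C,
and integrating gives arccosh(y / C) = (x − a)/C, so
    y(x) = C cosh((x − a)/C),
the catenary. The constants C and a are fixed by the two endpoint conditions (and, for the hanging-chain problem, the length constraint selects C).
Now fit the given data. The endpoints x = ±13 are symmetric at equal height, so the catenary is even about its minimum: a = 0 and y(x) = C cosh(x/C). The lowest point is y(0) = C cosh(0) = C, and we are told y(0) = 13, so C = 13. Therefore
    y(x) = 13 cosh(x/13),
and at the endpoints
    y(±13) = 13 cosh(13/13).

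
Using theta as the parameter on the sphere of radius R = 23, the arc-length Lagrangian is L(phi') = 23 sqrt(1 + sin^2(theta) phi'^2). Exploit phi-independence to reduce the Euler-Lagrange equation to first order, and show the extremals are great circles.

On the sphere of radius R = 23 with spherical coordinates (θ, φ), the induced metric is
    ds^2 = 529(dθ^2 + sin^2(θ) dφ^2).
Parameterise by θ; the arc-length functional is
    J[φ] = ∫ 23 sqrt(1 + sin^2(θ) (dφ/dθ)^2) dθ,
so L = 23 sqrt(1 + sin^2(θ) φ'^2). Compute
    ∂L/∂φ = 0  (L has no explicit φ dependence),
    ∂L/∂φ' = 23 sin^2(θ) φ' / sqrt(1 + sin^2(θ) φ'^2).
Since ∂L/∂φ = 0, the Euler-Lagrange equation
    d/dθ(∂L/∂φ') − ∂L/∂φ = 0
reduces to d/dθ(∂L/∂φ') = 0, i.e. the momentum conjugate to φ is conserved:
    23 sin^2(θ) φ' / sqrt(1 + sin^2(θ) φ'^2) = C.
The overall factor of 23 is constant, so dividing through gives Clairaut's relation sin^2(θ) φ' / sqrt(1 + sin^2(θ) φ'^2) = C' (with C' = C/23). Solving for φ' and integrating gives the great-circle family
    cot(θ) = A cos(φ − φ_0),
i.e. the intersection of the sphere with a plane through the origin. The two constants A and φ_0 (equivalently C and one phase) are fixed by the two endpoint conditions.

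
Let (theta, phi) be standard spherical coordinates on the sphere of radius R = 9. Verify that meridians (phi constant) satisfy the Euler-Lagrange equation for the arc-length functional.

On the sphere of radius R = 9 with spherical coordinates (θ, φ), the induced metric is
    ds^2 = 81(dθ^2 + sin^2(θ) dφ^2).
Using θ as the parameter, the arc-length functional becomes
    J[φ] = ∫ 9 sqrt(1 + sin^2(θ) (dφ/dθ)^2) dθ.
So L = 9 sqrt(1 + sin^2(θ) φ'^2). Compute
    ∂L/∂φ = 0  (L has no explicit φ dependence),
    ∂L/∂φ' = 9 sin^2(θ) φ' / sqrt(1 + sin^2(θ) φ'^2).
For the candidate φ(θ) = c (constant), φ' = 0, so ∂L/∂φ' evaluated along the candidate vanishes, and ∂L/∂φ is identically zero. Hence
    d/dθ(∂L/∂φ') − ∂L/∂φ = 0
is satisfied. Therefore meridians φ = const are extremals of arc length — they are geodesics on the sphere.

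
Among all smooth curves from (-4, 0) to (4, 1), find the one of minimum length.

Arc-length functional: J[y] = ∫ sqrt(1 + (y')^2) dx.
Lagrangian L = sqrt(1 + (y')^2) has no explicit y dependence, so ∂L/∂y = 0 and the Euler-Lagrange equation gives
    d/dx( y' / sqrt(1 + (y')^2) ) = 0  ⇒  y' / sqrt(1 + (y')^2) = const.
Hence y' is constant, so y(x) is affine.
Fitting the endpoints (-4, 0) and (4, 1):
    slope m = (1 − 0) / (4 − (-4)) = 1/8,
    intercept c = 0 − m·(-4) = 1/2.
Extremal: y(x) = (1/8) x + 1/2.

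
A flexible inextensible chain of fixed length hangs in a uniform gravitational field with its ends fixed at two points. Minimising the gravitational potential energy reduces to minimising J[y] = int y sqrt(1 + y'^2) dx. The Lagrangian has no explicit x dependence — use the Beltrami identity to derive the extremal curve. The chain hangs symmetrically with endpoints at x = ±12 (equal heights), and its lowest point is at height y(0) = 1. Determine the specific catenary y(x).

The Lagrangian L(y, y') = y sqrt(1 + y'^2) has no explicit x dependence, so the Beltrami identity applies:
    L − y' ∂L/∂y' = C.
Compute ∂L/∂y' = y · y' / sqrt(1 + y'^2). Then
    L − y' ∂L/∂y'
    = y sqrt(1 + y'^2) − y · y'^2 / sqrt(1 + y'^2)
    = y (1 + y'^2 − y'^2) / sqrt(1 + y'^2)
    = y / sqrt(1 + y'^2) = C.
Squaring gives y^2 = C^2 (1 + y'^2), i.e.
    y'^2 = y^2 / C^2 − 1.
Separating variables,
    dy / sqrt(y^2 − C^2) = dx / C,
and integrating gives arccosh(y / C) = (x − a)/C, so
    y(x) = C cosh((x − a)/C),
the catenary. The constants C and a are fixed by the two endpoint conditions (and, for the hanging-chain problem, the length constraint selects C).
Now fit the given data. The endpoints x = ±12 are symmetric at equal height, so the catenary is even about its minimum: a = 0 and y(x) = C cosh(x/C). The lowest point is y(0) = C cosh(0) = C, and we are told y(0) = 1, so C = 1. Therefore
    y(x) = cosh(x),
and at the endpoints
    y(±12) = cosh(12).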